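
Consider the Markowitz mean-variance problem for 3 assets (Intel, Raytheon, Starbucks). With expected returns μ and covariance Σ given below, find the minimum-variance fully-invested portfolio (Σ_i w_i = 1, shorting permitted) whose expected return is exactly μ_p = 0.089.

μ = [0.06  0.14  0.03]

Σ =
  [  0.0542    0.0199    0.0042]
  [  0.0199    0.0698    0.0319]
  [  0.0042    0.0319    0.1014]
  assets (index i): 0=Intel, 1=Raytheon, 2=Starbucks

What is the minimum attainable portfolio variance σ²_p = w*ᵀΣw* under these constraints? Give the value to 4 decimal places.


x=Σ⁻¹μ = [0.3766  2.0675  -0.3702]
y=Σ⁻¹𝟙 = [15.4508  6.6653  7.1251]
a=μᵀx=0.300946  b=𝟙ᵀx=2.073945  c=𝟙ᵀy=29.241219  D=ac−b²=4.498781
λ₁=(c·0.089−b)/D = (29.241219·0.089−2.073945)/4.498781 = 0.117481
λ₂=(a−b·0.089)/D = (0.300946−2.073945·0.089)/4.498781 = 0.025866
w* = 0.117481·x + 0.025866·y:
  w_0 = 0.117481·0.3766 + 0.025866·15.4508 = 0.4439  (Intel)
  w_1 = 0.117481·2.0675 + 0.025866·6.6653 = 0.4153  (Raytheon)
  w_2 = 0.117481·-0.3702 + 0.025866·7.1251 = 0.1408  (Starbucks)
Σw_i=1.0000  μᵀw=0.0890
σ²=wᵀΣw=λ₁·μ_p+λ₂ = 0.117481·0.089 + 0.025866 = 0.036322 ≈ 0.0363

0.0363


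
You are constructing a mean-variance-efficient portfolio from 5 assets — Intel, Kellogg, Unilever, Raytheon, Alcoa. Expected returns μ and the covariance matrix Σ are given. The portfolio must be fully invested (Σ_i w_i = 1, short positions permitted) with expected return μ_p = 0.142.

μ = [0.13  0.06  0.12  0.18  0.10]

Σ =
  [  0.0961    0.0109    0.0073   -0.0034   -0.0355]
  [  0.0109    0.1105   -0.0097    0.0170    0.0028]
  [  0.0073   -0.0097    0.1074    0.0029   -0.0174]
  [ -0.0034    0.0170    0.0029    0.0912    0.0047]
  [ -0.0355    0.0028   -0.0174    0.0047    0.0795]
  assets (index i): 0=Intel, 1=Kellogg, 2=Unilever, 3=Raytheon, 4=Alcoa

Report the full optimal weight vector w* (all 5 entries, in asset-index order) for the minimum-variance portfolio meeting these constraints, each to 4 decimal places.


p=Σ⁻¹μ = [2.2005  0.0923  1.3167  1.8722  2.4147]
q=Σ⁻¹𝟙 = [17.2593  6.4803  12.0763  8.8736  22.1759]
a=μᵀp=1.028087  b=𝟙ᵀp=7.896515  c=𝟙ᵀq=66.865348  D=ac−b²=6.388450
λ₁=(c·0.142−b)/D = (66.865348·0.142−7.896515)/6.388450 = 0.250196
λ₂=(a−b·0.142)/D = (1.028087−7.896515·0.142)/6.388450 = -0.014592
w* = 0.250196·p + -0.014592·q:
  w_0 = 0.250196·2.2005 + -0.014592·17.2593 = 0.2987  (Intel)
  w_1 = 0.250196·0.0923 + -0.014592·6.4803 = -0.0715  (Kellogg)
  w_2 = 0.250196·1.3167 + -0.014592·12.0763 = 0.1532  (Unilever)
  w_3 = 0.250196·1.8722 + -0.014592·8.8736 = 0.3389  (Raytheon)
  w_4 = 0.250196·2.4147 + -0.014592·22.1759 = 0.2806  (Alcoa)
Σw_i=1.0000  μᵀw=0.1420
σ²=wᵀΣw=λ₁·μ_p+λ₂ = 0.250196·0.142 + -0.014592 = 0.020936 ≈ 0.0209

0.2987  -0.0715  0.1532  0.3389  0.2806


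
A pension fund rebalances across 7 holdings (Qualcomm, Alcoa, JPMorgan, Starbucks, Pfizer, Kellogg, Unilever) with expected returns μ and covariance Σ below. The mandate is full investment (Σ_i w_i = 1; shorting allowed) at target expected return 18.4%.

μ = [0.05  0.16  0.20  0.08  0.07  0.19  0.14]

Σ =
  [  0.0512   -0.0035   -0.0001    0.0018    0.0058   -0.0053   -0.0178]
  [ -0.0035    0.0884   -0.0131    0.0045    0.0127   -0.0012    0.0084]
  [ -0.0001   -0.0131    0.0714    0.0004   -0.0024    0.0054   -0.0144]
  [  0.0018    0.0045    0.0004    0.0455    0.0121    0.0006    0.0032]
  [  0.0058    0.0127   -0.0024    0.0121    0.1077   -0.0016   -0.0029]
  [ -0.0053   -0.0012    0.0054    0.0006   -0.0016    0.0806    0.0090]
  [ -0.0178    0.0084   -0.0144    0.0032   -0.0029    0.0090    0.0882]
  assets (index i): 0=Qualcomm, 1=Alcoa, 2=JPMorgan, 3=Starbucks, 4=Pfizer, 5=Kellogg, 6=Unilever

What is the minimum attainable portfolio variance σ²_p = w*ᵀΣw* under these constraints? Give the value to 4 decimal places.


x=Σ⁻¹μ = [1.9973  2.1236  3.4691  1.1768  0.3244  2.0496  2.1133]
y=Σ⁻¹𝟙 = [26.2346  12.0313  18.9356  16.7461  5.6177  11.1289  17.0196]
a=μᵀx=1.935588  b=𝟙ᵀx=13.254027  c=𝟙ᵀy=107.713806  D=ac−b²=32.820299
λ₁=(c·0.184−b)/D = (107.713806·0.184−13.254027)/32.820299 = 0.200038
λ₂=(a−b·0.184)/D = (1.935588−13.254027·0.184)/32.820299 = -0.015331
w* = 0.200038·x + -0.015331·y:
  w_0 = 0.200038·1.9973 + -0.015331·26.2346 = -0.0027  (Qualcomm)
  w_1 = 0.200038·2.1236 + -0.015331·12.0313 = 0.2404  (Alcoa)
  w_2 = 0.200038·3.4691 + -0.015331·18.9356 = 0.4037  (JPMorgan)
  w_3 = 0.200038·1.1768 + -0.015331·16.7461 = -0.0213  (Starbucks)
  w_4 = 0.200038·0.3244 + -0.015331·5.6177 = -0.0212  (Pfizer)
  w_5 = 0.200038·2.0496 + -0.015331·11.1289 = 0.2394  (Kellogg)
  w_6 = 0.200038·2.1133 + -0.015331·17.0196 = 0.1618  (Unilever)
Σw_i=1.0000  μᵀw=0.1840
σ²=wᵀΣw=λ₁·μ_p+λ₂ = 0.200038·0.184 + -0.015331 = 0.021476 ≈ 0.0215

0.0215


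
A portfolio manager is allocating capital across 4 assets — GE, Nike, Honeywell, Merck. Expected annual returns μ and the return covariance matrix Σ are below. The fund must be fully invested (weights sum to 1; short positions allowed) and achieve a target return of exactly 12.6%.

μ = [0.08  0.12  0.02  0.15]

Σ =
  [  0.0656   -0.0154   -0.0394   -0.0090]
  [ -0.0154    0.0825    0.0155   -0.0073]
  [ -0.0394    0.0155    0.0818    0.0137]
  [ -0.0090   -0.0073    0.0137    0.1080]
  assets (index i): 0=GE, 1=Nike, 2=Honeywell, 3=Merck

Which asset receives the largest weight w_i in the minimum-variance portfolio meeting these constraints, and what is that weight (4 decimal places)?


g=Σ⁻¹μ = [2.3282  1.8940  0.7361  1.6175]
h=Σ⁻¹𝟙 = [34.8361  14.9127  24.4930  10.0633]
a=μᵀg=0.670882  b=𝟙ᵀg=6.575764  c=𝟙ᵀh=84.305120  D=ac−b²=13.318138
λ₁=(c·0.126−b)/D = (84.305120·0.126−6.575764)/13.318138 = 0.303847
λ₂=(a−b·0.126)/D = (0.670882−6.575764·0.126)/13.318138 = -0.011838
w* = 0.303847·g + -0.011838·h:
  w_0 = 0.303847·2.3282 + -0.011838·34.8361 = 0.2950  (GE)
  w_1 = 0.303847·1.8940 + -0.011838·14.9127 = 0.3989  (Nike)
  w_2 = 0.303847·0.7361 + -0.011838·24.4930 = -0.0663  (Honeywell)
  w_3 = 0.303847·1.6175 + -0.011838·10.0633 = 0.3724  (Merck)
Σw_i=1.0000  μᵀw=0.1260
σ²=wᵀΣw=λ₁·μ_p+λ₂ = 0.303847·0.126 + -0.011838 = 0.026446 ≈ 0.0264

Nike (0.3989)


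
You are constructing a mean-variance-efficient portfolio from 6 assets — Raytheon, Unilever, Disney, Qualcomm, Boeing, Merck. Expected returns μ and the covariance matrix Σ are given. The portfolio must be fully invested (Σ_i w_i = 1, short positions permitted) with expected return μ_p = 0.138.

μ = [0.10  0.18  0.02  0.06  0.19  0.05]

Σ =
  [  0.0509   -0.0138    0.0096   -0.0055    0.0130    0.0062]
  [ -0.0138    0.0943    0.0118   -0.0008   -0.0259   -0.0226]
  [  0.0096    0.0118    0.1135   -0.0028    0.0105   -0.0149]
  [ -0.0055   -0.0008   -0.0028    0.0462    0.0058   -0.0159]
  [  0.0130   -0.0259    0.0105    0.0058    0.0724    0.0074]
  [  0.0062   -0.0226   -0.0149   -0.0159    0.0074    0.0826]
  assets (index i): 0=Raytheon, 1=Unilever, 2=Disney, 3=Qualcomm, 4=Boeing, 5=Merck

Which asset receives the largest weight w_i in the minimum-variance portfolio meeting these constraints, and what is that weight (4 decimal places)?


x=Σ⁻¹μ = [2.1805  3.5260  -0.4625  1.6404  3.2925  1.3438]
y=Σ⁻¹𝟙 = [21.7840  21.8331  7.3703  31.4166  11.7986  22.7651]
a=μᵀx=1.634677  b=𝟙ᵀx=11.520751  c=𝟙ᵀy=116.967734  D=ac−b²=58.476718
λ₁=(c·0.138−b)/D = (116.967734·0.138−11.520751)/58.476718 = 0.079019
λ₂=(a−b·0.138)/D = (1.634677−11.520751·0.138)/58.476718 = 0.000766
w* = 0.079019·x + 0.000766·y:
  w_0 = 0.079019·2.1805 + 0.000766·21.7840 = 0.1890  (Raytheon)
  w_1 = 0.079019·3.5260 + 0.000766·21.8331 = 0.2954  (Unilever)
  w_2 = 0.079019·-0.4625 + 0.000766·7.3703 = -0.0309  (Disney)
  w_3 = 0.079019·1.6404 + 0.000766·31.4166 = 0.1537  (Qualcomm)
  w_4 = 0.079019·3.2925 + 0.000766·11.7986 = 0.2692  (Boeing)
  w_5 = 0.079019·1.3438 + 0.000766·22.7651 = 0.1236  (Merck)
Σw_i=1.0000  μᵀw=0.1380
σ²=wᵀΣw=λ₁·μ_p+λ₂ = 0.079019·0.138 + 0.000766 = 0.011671 ≈ 0.0117

Unilever (0.2954)


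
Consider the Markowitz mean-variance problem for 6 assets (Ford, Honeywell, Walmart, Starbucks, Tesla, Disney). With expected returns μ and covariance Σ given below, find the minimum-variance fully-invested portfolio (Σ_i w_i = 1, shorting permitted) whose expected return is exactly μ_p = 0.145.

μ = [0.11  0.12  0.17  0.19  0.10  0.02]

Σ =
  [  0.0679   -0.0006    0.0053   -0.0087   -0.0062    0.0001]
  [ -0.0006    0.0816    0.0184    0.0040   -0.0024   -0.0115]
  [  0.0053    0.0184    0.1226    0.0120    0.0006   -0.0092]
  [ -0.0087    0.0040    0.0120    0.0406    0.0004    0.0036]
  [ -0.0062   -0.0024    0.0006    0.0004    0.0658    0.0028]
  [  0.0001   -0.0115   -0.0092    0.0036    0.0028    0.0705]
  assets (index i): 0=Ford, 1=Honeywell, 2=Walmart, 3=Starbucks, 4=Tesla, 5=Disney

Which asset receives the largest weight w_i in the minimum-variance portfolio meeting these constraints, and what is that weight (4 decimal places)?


u=Σ⁻¹μ = [2.3591  1.1913  0.6418  4.8396  1.7399  0.2422]
v=Σ⁻¹𝟙 = [19.2078  12.8602  3.9998  24.8166  16.6573  14.8481]
a=μᵀu=1.609926  b=𝟙ᵀu=11.013902  c=𝟙ᵀv=92.389852  D=ac−b²=27.434776
λ₁=(c·0.145−b)/D = (92.389852·0.145−11.013902)/27.434776 = 0.086847
λ₂=(a−b·0.145)/D = (1.609926−11.013902·0.145)/27.434776 = 0.000471
w* = 0.086847·u + 0.000471·v:
  w_0 = 0.086847·2.3591 + 0.000471·19.2078 = 0.2139  (Ford)
  w_1 = 0.086847·1.1913 + 0.000471·12.8602 = 0.1095  (Honeywell)
  w_2 = 0.086847·0.6418 + 0.000471·3.9998 = 0.0576  (Walmart)
  w_3 = 0.086847·4.8396 + 0.000471·24.8166 = 0.4320  (Starbucks)
  w_4 = 0.086847·1.7399 + 0.000471·16.6573 = 0.1589  (Tesla)
  w_5 = 0.086847·0.2422 + 0.000471·14.8481 = 0.0280  (Disney)
Σw_i=1.0000  μᵀw=0.1450
σ²=wᵀΣw=λ₁·μ_p+λ₂ = 0.086847·0.145 + 0.000471 = 0.013063 ≈ 0.0131

Starbucks (0.4320)


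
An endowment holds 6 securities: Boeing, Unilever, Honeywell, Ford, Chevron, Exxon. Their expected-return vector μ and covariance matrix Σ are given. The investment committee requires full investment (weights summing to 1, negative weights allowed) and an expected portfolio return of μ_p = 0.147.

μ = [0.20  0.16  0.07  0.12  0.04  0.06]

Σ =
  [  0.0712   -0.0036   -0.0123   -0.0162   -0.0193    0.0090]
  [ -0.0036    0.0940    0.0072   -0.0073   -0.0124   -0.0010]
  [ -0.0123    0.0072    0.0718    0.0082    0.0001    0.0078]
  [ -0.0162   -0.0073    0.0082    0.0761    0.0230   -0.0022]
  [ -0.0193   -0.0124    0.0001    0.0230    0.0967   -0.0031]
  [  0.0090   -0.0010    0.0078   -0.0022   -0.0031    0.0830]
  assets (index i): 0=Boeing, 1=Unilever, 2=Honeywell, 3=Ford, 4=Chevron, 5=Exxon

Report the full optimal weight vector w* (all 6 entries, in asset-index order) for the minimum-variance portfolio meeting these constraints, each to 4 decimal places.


0.3849  0.2049  0.0991  0.2192  0.0759  0.0160

x=Σ⁻¹μ = [3.8194  2.0574  1.1364  2.1939  0.9270  0.3195]
y=Σ⁻¹𝟙 = [22.7966  13.4233  13.8627  13.9529  13.5780  9.3122]
a=μᵀx=1.492135  b=𝟙ᵀx=10.453633  c=𝟙ᵀy=86.925658  D=ac−b²=20.426329
λ₁=(c·0.147−b)/D = (86.925658·0.147−10.453633)/20.426329 = 0.113796
λ₂=(a−b·0.147)/D = (1.492135−10.453633·0.147)/20.426329 = -0.002181
w* = 0.113796·x + -0.002181·y:
  w_0 = 0.113796·3.8194 + -0.002181·22.7966 = 0.3849  (Boeing)
  w_1 = 0.113796·2.0574 + -0.002181·13.4233 = 0.2049  (Unilever)
  w_2 = 0.113796·1.1364 + -0.002181·13.8627 = 0.0991  (Honeywell)
  w_3 = 0.113796·2.1939 + -0.002181·13.9529 = 0.2192  (Ford)
  w_4 = 0.113796·0.9270 + -0.002181·13.5780 = 0.0759  (Chevron)
  w_5 = 0.113796·0.3195 + -0.002181·9.3122 = 0.0160  (Exxon)
Σw_i=1.0000  μᵀw=0.1470
σ²=wᵀΣw=λ₁·μ_p+λ₂ = 0.113796·0.147 + -0.002181 = 0.014547 ≈ 0.0145


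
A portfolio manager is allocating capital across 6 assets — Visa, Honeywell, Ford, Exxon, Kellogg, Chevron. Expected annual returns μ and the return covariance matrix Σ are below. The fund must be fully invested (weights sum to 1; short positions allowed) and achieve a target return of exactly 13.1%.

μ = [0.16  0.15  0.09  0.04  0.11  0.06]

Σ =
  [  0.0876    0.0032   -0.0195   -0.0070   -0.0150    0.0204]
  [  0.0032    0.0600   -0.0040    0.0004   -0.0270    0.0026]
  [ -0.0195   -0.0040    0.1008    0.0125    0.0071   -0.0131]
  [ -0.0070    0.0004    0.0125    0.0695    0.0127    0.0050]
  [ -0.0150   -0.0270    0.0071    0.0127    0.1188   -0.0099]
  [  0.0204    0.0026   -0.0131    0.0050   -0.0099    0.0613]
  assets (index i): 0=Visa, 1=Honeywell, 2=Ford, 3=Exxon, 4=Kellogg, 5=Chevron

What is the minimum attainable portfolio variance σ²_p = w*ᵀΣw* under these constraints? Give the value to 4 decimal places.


0.0140

x=Σ⁻¹μ = [2.1886  3.3067  1.3886  0.1262  1.9161  0.7061]
y=Σ⁻¹𝟙 = [13.2123  22.7450  13.1714  9.4190  14.7425  15.3790]
a=μᵀx=1.229335  b=𝟙ᵀx=9.632327  c=𝟙ᵀy=88.669267  D=ac−b²=16.222499
λ₁=(c·0.131−b)/D = (88.669267·0.131−9.632327)/16.222499 = 0.122259
λ₂=(a−b·0.131)/D = (1.229335−9.632327·0.131)/16.222499 = -0.002003
w* = 0.122259·x + -0.002003·y:
  w_0 = 0.122259·2.1886 + -0.002003·13.2123 = 0.2411  (Visa)
  w_1 = 0.122259·3.3067 + -0.002003·22.7450 = 0.3587  (Honeywell)
  w_2 = 0.122259·1.3886 + -0.002003·13.1714 = 0.1434  (Ford)
  w_3 = 0.122259·0.1262 + -0.002003·9.4190 = -0.0034  (Exxon)
  w_4 = 0.122259·1.9161 + -0.002003·14.7425 = 0.2047  (Kellogg)
  w_5 = 0.122259·0.7061 + -0.002003·15.3790 = 0.0555  (Chevron)
Σw_i=1.0000  μᵀw=0.1310
σ²=wᵀΣw=λ₁·μ_p+λ₂ = 0.122259·0.131 + -0.002003 = 0.014013 ≈ 0.0140


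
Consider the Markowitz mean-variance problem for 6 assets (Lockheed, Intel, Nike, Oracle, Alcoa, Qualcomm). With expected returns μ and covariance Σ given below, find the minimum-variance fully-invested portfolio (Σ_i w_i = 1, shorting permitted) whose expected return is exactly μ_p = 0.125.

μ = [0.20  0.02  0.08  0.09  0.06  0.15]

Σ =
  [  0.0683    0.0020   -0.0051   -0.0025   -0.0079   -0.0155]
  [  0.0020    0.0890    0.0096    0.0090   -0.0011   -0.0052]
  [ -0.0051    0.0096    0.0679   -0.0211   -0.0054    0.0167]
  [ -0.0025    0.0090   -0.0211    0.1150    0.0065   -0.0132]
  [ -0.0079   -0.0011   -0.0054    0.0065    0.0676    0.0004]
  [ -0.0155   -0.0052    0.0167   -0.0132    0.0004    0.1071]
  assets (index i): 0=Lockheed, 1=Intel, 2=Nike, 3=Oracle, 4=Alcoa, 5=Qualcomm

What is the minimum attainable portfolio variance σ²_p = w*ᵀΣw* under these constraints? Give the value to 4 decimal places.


u=Σ⁻¹μ = [3.6576  -0.0248  1.5028  1.2783  1.3008  1.8471]
v=Σ⁻¹𝟙 = [20.7544  8.5691  17.3758  11.9891  17.5252  11.4596]
a=μᵀu=1.321409  b=𝟙ᵀu=9.561786  c=𝟙ᵀv=87.673098  D=ac−b²=24.424284
λ₁=(c·0.125−b)/D = (87.673098·0.125−9.561786)/24.424284 = 0.057212
λ₂=(a−b·0.125)/D = (1.321409−9.561786·0.125)/24.424284 = 0.005166
w* = 0.057212·u + 0.005166·v:
  w_0 = 0.057212·3.6576 + 0.005166·20.7544 = 0.3165  (Lockheed)
  w_1 = 0.057212·-0.0248 + 0.005166·8.5691 = 0.0428  (Intel)
  w_2 = 0.057212·1.5028 + 0.005166·17.3758 = 0.1758  (Nike)
  w_3 = 0.057212·1.2783 + 0.005166·11.9891 = 0.1351  (Oracle)
  w_4 = 0.057212·1.3008 + 0.005166·17.5252 = 0.1650  (Alcoa)
  w_5 = 0.057212·1.8471 + 0.005166·11.4596 = 0.1649  (Qualcomm)
Σw_i=1.0000  μᵀw=0.1250
σ²=wᵀΣw=λ₁·μ_p+λ₂ = 0.057212·0.125 + 0.005166 = 0.012318 ≈ 0.0123

0.0123


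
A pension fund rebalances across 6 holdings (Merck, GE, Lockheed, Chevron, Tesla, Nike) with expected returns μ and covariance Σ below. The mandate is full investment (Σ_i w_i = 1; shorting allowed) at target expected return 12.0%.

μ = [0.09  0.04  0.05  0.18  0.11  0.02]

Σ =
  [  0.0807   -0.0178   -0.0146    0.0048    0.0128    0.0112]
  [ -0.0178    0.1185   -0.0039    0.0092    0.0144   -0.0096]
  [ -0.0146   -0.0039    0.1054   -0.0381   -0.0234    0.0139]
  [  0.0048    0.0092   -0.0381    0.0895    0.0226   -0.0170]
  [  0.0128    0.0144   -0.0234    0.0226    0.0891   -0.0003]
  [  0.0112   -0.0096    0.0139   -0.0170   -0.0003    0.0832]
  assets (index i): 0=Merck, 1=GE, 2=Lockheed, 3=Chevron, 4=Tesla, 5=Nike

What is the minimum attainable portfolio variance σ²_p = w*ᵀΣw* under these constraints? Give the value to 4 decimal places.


0.0198

p=Σ⁻¹μ = [1.1578  0.3008  1.6851  2.4921  0.8313  0.3499]
q=Σ⁻¹𝟙 = [13.8987  9.7510  18.3083  17.4209  8.0800  11.8033]
a=μᵀp=0.747501  b=𝟙ᵀp=6.816964  c=𝟙ᵀq=79.262156  D=ac−b²=12.777572
λ₁=(c·0.120−b)/D = (79.262156·0.120−6.816964)/12.777572 = 0.210877
λ₂=(a−b·0.120)/D = (0.747501−6.816964·0.120)/12.777572 = -0.005520
w* = 0.210877·p + -0.005520·q:
  w_0 = 0.210877·1.1578 + -0.005520·13.8987 = 0.1674  (Merck)
  w_1 = 0.210877·0.3008 + -0.005520·9.7510 = 0.0096  (GE)
  w_2 = 0.210877·1.6851 + -0.005520·18.3083 = 0.2543  (Lockheed)
  w_3 = 0.210877·2.4921 + -0.005520·17.4209 = 0.4294  (Chevron)
  w_4 = 0.210877·0.8313 + -0.005520·8.0800 = 0.1307  (Tesla)
  w_5 = 0.210877·0.3499 + -0.005520·11.8033 = 0.0086  (Nike)
Σw_i=1.0000  μᵀw=0.1200
σ²=wᵀΣw=λ₁·μ_p+λ₂ = 0.210877·0.120 + -0.005520 = 0.019785 ≈ 0.0198


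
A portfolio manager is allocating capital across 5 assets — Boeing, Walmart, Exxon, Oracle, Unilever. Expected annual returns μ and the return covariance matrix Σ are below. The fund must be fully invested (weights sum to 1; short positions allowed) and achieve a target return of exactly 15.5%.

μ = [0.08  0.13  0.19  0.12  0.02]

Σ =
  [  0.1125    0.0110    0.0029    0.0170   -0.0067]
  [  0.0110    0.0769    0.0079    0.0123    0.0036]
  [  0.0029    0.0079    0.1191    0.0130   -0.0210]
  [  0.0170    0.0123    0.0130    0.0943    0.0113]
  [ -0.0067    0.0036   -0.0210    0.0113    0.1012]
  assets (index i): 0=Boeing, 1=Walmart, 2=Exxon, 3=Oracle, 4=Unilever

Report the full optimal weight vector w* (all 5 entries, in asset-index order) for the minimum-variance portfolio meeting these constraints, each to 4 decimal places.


x=Σ⁻¹μ = [0.4510  1.3324  1.4834  0.7647  0.4025]
y=Σ⁻¹𝟙 = [7.5763  9.6060  8.9788  5.3935  11.3022]
a=μᵀx=0.590966  b=𝟙ᵀx=4.434117  c=𝟙ᵀy=42.856812  D=ac−b²=5.665524
λ₁=(c·0.155−b)/D = (42.856812·0.155−4.434117)/5.665524 = 0.389847
λ₂=(a−b·0.155)/D = (0.590966−4.434117·0.155)/5.665524 = -0.017001
w* = 0.389847·x + -0.017001·y:
  w_0 = 0.389847·0.4510 + -0.017001·7.5763 = 0.0470  (Boeing)
  w_1 = 0.389847·1.3324 + -0.017001·9.6060 = 0.3561  (Walmart)
  w_2 = 0.389847·1.4834 + -0.017001·8.9788 = 0.4257  (Exxon)
  w_3 = 0.389847·0.7647 + -0.017001·5.3935 = 0.2064  (Oracle)
  w_4 = 0.389847·0.4025 + -0.017001·11.3022 = -0.0352  (Unilever)
Σw_i=1.0000  μᵀw=0.1550
σ²=wᵀΣw=λ₁·μ_p+λ₂ = 0.389847·0.155 + -0.017001 = 0.043425 ≈ 0.0434

0.0470  0.3561  0.4257  0.2064  -0.0352


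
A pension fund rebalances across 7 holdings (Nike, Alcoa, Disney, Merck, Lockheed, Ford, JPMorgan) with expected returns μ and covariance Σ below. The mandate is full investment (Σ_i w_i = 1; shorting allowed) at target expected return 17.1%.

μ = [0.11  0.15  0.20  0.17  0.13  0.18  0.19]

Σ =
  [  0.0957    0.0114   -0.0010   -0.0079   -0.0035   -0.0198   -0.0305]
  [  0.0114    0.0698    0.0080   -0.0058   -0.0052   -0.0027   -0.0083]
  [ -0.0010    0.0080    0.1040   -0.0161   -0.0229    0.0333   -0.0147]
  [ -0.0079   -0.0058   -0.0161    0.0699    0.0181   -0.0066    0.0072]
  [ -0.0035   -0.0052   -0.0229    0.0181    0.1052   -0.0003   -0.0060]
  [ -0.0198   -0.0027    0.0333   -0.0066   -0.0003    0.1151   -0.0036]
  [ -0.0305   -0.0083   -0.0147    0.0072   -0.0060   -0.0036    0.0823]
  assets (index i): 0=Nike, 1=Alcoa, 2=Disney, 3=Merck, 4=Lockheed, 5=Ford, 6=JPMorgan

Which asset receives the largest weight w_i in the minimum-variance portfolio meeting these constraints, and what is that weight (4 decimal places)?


JPMorgan (0.2505)

x=Σ⁻¹μ = [2.8171  2.2922  2.6460  2.8342  1.7644  1.6292  4.0084]
y=Σ⁻¹𝟙 = [20.2522  14.9017  14.0329  16.3485  12.5326  10.1697  23.5937]
a=μᵀx=2.948932  b=𝟙ᵀx=17.991391  c=𝟙ᵀy=111.831202  D=ac−b²=6.092442
λ₁=(c·0.171−b)/D = (111.831202·0.171−17.991391)/6.092442 = 0.185762
λ₂=(a−b·0.171)/D = (2.948932−17.991391·0.171)/6.092442 = -0.020943
w* = 0.185762·x + -0.020943·y:
  w_0 = 0.185762·2.8171 + -0.020943·20.2522 = 0.0992  (Nike)
  w_1 = 0.185762·2.2922 + -0.020943·14.9017 = 0.1137  (Alcoa)
  w_2 = 0.185762·2.6460 + -0.020943·14.0329 = 0.1976  (Disney)
  w_3 = 0.185762·2.8342 + -0.020943·16.3485 = 0.1841  (Merck)
  w_4 = 0.185762·1.7644 + -0.020943·12.5326 = 0.0653  (Lockheed)
  w_5 = 0.185762·1.6292 + -0.020943·10.1697 = 0.0897  (Ford)
  w_6 = 0.185762·4.0084 + -0.020943·23.5937 = 0.2505  (JPMorgan)
Σw_i=1.0000  μᵀw=0.1710
σ²=wᵀΣw=λ₁·μ_p+λ₂ = 0.185762·0.171 + -0.020943 = 0.010822 ≈ 0.0108


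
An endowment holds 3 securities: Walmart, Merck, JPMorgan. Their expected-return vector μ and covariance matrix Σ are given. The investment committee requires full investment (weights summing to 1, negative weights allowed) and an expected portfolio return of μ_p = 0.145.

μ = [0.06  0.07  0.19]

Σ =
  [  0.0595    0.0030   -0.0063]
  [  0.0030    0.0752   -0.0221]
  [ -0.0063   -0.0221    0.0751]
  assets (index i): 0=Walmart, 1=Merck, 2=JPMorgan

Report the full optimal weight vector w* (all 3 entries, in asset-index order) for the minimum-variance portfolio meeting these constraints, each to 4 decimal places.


0.1049  0.2614  0.6337

x=Σ⁻¹μ = [1.2525  1.8120  3.1682]
y=Σ⁻¹𝟙 = [18.0196  18.5398  20.2830]
a=μᵀx=0.803956  b=𝟙ᵀx=6.232732  c=𝟙ᵀy=56.842394  D=ac−b²=6.851836
λ₁=(c·0.145−b)/D = (56.842394·0.145−6.232732)/6.851836 = 0.293267
λ₂=(a−b·0.145)/D = (0.803956−6.232732·0.145)/6.851836 = -0.014564
w* = 0.293267·x + -0.014564·y:
  w_0 = 0.293267·1.2525 + -0.014564·18.0196 = 0.1049  (Walmart)
  w_1 = 0.293267·1.8120 + -0.014564·18.5398 = 0.2614  (Merck)
  w_2 = 0.293267·3.1682 + -0.014564·20.2830 = 0.6337  (JPMorgan)
Σw_i=1.0000  μᵀw=0.1450
σ²=wᵀΣw=λ₁·μ_p+λ₂ = 0.293267·0.145 + -0.014564 = 0.027960 ≈ 0.0280


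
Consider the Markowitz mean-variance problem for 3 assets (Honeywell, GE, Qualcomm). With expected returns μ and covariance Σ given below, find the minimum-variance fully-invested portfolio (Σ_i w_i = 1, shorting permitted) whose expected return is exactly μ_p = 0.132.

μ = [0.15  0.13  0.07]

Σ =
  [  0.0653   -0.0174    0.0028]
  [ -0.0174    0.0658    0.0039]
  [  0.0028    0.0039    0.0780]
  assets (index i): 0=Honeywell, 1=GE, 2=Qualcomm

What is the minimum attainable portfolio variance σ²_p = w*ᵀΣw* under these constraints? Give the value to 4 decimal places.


g=Σ⁻¹μ = [2.9963  2.7293  0.6534]
h=Σ⁻¹𝟙 = [20.1304  19.8626  11.1048]
a=μᵀg=0.849997  b=𝟙ᵀg=6.379037  c=𝟙ᵀh=51.097796  D=ac−b²=2.740849
λ₁=(c·0.132−b)/D = (51.097796·0.132−6.379037)/2.740849 = 0.133489
λ₂=(a−b·0.132)/D = (0.849997−6.379037·0.132)/2.740849 = 0.002906
w* = 0.133489·g + 0.002906·h:
  w_0 = 0.133489·2.9963 + 0.002906·20.1304 = 0.4585  (Honeywell)
  w_1 = 0.133489·2.7293 + 0.002906·19.8626 = 0.4220  (GE)
  w_2 = 0.133489·0.6534 + 0.002906·11.1048 = 0.1195  (Qualcomm)
Σw_i=1.0000  μᵀw=0.1320
σ²=wᵀΣw=λ₁·μ_p+λ₂ = 0.133489·0.132 + 0.002906 = 0.020526 ≈ 0.0205

0.0205


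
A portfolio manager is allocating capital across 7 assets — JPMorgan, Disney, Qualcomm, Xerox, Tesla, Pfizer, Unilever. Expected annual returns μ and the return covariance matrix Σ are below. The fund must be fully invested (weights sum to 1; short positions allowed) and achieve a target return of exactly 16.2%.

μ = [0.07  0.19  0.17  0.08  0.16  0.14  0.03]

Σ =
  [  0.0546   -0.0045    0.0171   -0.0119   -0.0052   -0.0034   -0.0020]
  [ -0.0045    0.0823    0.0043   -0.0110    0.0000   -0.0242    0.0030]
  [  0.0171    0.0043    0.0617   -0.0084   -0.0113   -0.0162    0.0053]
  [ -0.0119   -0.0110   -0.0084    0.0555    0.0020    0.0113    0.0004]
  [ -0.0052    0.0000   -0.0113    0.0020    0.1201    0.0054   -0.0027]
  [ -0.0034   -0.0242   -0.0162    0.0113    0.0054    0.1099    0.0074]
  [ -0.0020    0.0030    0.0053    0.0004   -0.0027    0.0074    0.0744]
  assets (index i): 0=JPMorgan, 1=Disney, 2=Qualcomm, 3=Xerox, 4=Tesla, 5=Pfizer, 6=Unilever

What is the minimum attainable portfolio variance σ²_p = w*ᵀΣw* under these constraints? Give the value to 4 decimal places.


0.0137

p=Σ⁻¹μ = [1.2815  3.1664  3.3717  2.3513  1.5647  2.1962  -0.1045]
q=Σ⁻¹𝟙 = [22.6441  19.3136  16.3350  26.1795  10.0938  12.5262  11.0868]
a=μᵀp=2.007294  b=𝟙ᵀp=13.827251  c=𝟙ᵀq=118.178955  D=ac−b²=46.027003
λ₁=(c·0.162−b)/D = (118.178955·0.162−13.827251)/46.027003 = 0.115535
λ₂=(a−b·0.162)/D = (2.007294−13.827251·0.162)/46.027003 = -0.005056
w* = 0.115535·p + -0.005056·q:
  w_0 = 0.115535·1.2815 + -0.005056·22.6441 = 0.0336  (JPMorgan)
  w_1 = 0.115535·3.1664 + -0.005056·19.3136 = 0.2682  (Disney)
  w_2 = 0.115535·3.3717 + -0.005056·16.3350 = 0.3070  (Qualcomm)
  w_3 = 0.115535·2.3513 + -0.005056·26.1795 = 0.1393  (Xerox)
  w_4 = 0.115535·1.5647 + -0.005056·10.0938 = 0.1297  (Tesla)
  w_5 = 0.115535·2.1962 + -0.005056·12.5262 = 0.1904  (Pfizer)
  w_6 = 0.115535·-0.1045 + -0.005056·11.0868 = -0.0681  (Unilever)
Σw_i=1.0000  μᵀw=0.1620
σ²=wᵀΣw=λ₁·μ_p+λ₂ = 0.115535·0.162 + -0.005056 = 0.013661 ≈ 0.0137


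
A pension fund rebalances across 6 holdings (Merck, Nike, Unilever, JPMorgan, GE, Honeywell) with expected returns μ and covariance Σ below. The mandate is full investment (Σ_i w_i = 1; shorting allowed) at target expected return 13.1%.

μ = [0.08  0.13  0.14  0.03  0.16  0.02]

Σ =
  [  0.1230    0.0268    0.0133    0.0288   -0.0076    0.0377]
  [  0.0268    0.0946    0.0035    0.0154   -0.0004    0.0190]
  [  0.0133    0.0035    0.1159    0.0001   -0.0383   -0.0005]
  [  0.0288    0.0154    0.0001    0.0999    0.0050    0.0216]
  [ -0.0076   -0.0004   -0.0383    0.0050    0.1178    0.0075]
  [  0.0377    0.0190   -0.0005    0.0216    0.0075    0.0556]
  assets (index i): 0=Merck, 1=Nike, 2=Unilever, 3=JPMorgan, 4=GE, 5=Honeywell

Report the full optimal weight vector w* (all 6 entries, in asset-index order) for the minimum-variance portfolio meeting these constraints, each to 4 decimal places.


u=Σ⁻¹μ = [0.5091  1.3116  1.7731  -0.0024  2.0160  -0.6888]
v=Σ⁻¹𝟙 = [1.3546  6.6326  12.1492  5.5883  11.6003  11.1740]
a=μᵀu=0.768190  b=𝟙ᵀu=4.918674  c=𝟙ᵀv=48.499040  D=ac−b²=13.063117
λ₁=(c·0.131−b)/D = (48.499040·0.131−4.918674)/13.063117 = 0.109828
λ₂=(a−b·0.131)/D = (0.768190−4.918674·0.131)/13.063117 = 0.009480
w* = 0.109828·u + 0.009480·v:
  w_0 = 0.109828·0.5091 + 0.009480·1.3546 = 0.0688  (Merck)
  w_1 = 0.109828·1.3116 + 0.009480·6.6326 = 0.2069  (Nike)
  w_2 = 0.109828·1.7731 + 0.009480·12.1492 = 0.3099  (Unilever)
  w_3 = 0.109828·-0.0024 + 0.009480·5.5883 = 0.0527  (JPMorgan)
  w_4 = 0.109828·2.0160 + 0.009480·11.6003 = 0.3314  (GE)
  w_5 = 0.109828·-0.6888 + 0.009480·11.1740 = 0.0303  (Honeywell)
Σw_i=1.0000  μᵀw=0.1310
σ²=wᵀΣw=λ₁·μ_p+λ₂ = 0.109828·0.131 + 0.009480 = 0.023868 ≈ 0.0239

0.0688  0.2069  0.3099  0.0527  0.3314  0.0303


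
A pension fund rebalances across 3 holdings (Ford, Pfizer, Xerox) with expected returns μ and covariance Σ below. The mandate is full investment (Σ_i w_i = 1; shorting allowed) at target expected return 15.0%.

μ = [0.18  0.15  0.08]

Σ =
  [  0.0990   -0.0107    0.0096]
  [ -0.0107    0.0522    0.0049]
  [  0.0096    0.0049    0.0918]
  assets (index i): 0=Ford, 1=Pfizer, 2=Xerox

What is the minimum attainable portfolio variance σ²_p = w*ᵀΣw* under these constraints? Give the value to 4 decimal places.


u=Σ⁻¹μ = [2.1250  3.2646  0.4750]
v=Σ⁻¹𝟙 = [11.5069  20.7100  8.5845]
a=μᵀu=0.910174  b=𝟙ᵀu=5.864499  c=𝟙ᵀv=40.801365  D=ac−b²=2.744001
λ₁=(c·0.150−b)/D = (40.801365·0.150−5.864499)/2.744001 = 0.093187
λ₂=(a−b·0.150)/D = (0.910174−5.864499·0.150)/2.744001 = 0.011115
w* = 0.093187·u + 0.011115·v:
  w_0 = 0.093187·2.1250 + 0.011115·11.5069 = 0.3259  (Ford)
  w_1 = 0.093187·3.2646 + 0.011115·20.7100 = 0.5344  (Pfizer)
  w_2 = 0.093187·0.4750 + 0.011115·8.5845 = 0.1397  (Xerox)
Σw_i=1.0000  μᵀw=0.1500
σ²=wᵀΣw=λ₁·μ_p+λ₂ = 0.093187·0.150 + 0.011115 = 0.025093 ≈ 0.0251

0.0251


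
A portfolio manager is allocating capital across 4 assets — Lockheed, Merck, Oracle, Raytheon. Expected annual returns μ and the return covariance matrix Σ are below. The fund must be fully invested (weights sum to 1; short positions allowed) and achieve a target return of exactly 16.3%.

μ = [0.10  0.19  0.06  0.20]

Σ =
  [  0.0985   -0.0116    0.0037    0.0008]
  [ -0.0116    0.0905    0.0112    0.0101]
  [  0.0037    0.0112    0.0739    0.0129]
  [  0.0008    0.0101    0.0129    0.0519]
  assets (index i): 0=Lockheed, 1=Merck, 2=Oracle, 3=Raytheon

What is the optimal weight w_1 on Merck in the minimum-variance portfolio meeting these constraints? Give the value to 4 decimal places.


g=Σ⁻¹μ = [1.2139  1.8819  -0.1459  3.5049]
h=Σ⁻¹𝟙 = [10.8337  9.6614  8.9055  15.0072]
a=μᵀg=1.171179  b=𝟙ᵀg=6.454796  c=𝟙ᵀh=44.407722  D=ac−b²=10.344983
λ₁=(c·0.163−b)/D = (44.407722·0.163−6.454796)/10.344983 = 0.075753
λ₂=(a−b·0.163)/D = (1.171179−6.454796·0.163)/10.344983 = 0.011508
w* = 0.075753·g + 0.011508·h:
  w_0 = 0.075753·1.2139 + 0.011508·10.8337 = 0.2166  (Lockheed)
  w_1 = 0.075753·1.8819 + 0.011508·9.6614 = 0.2537  (Merck)
  w_2 = 0.075753·-0.1459 + 0.011508·8.9055 = 0.0914  (Oracle)
  w_3 = 0.075753·3.5049 + 0.011508·15.0072 = 0.4382  (Raytheon)
Σw_i=1.0000  μᵀw=0.1630
σ²=wᵀΣw=λ₁·μ_p+λ₂ = 0.075753·0.163 + 0.011508 = 0.023855 ≈ 0.0239

0.2537


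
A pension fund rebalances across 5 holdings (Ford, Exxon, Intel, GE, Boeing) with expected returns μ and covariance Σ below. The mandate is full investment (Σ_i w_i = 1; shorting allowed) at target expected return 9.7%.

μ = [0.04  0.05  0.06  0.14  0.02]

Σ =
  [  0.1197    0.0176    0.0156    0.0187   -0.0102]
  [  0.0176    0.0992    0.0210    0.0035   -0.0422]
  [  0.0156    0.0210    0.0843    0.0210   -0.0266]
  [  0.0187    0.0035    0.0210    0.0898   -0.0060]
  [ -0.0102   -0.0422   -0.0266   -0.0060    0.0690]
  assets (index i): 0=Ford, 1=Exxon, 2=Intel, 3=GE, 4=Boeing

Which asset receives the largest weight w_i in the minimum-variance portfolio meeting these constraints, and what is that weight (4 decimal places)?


x=Σ⁻¹μ = [0.0131  0.8181  0.4853  1.4850  1.1083]
y=Σ⁻¹𝟙 = [5.0997  20.2499  14.5574  8.1488  33.9519]
a=μᵀx=0.300609  b=𝟙ᵀx=3.909807  c=𝟙ᵀy=82.007814  D=ac−b²=9.365731
λ₁=(c·0.097−b)/D = (82.007814·0.097−3.909807)/9.365731 = 0.431888
λ₂=(a−b·0.097)/D = (0.300609−3.909807·0.097)/9.365731 = -0.008397
w* = 0.431888·x + -0.008397·y:
  w_0 = 0.431888·0.0131 + -0.008397·5.0997 = -0.0372  (Ford)
  w_1 = 0.431888·0.8181 + -0.008397·20.2499 = 0.1833  (Exxon)
  w_2 = 0.431888·0.4853 + -0.008397·14.5574 = 0.0874  (Intel)
  w_3 = 0.431888·1.4850 + -0.008397·8.1488 = 0.5729  (GE)
  w_4 = 0.431888·1.1083 + -0.008397·33.9519 = 0.1936  (Boeing)
Σw_i=1.0000  μᵀw=0.0970
σ²=wᵀΣw=λ₁·μ_p+λ₂ = 0.431888·0.097 + -0.008397 = 0.033496 ≈ 0.0335

GE (0.5729)


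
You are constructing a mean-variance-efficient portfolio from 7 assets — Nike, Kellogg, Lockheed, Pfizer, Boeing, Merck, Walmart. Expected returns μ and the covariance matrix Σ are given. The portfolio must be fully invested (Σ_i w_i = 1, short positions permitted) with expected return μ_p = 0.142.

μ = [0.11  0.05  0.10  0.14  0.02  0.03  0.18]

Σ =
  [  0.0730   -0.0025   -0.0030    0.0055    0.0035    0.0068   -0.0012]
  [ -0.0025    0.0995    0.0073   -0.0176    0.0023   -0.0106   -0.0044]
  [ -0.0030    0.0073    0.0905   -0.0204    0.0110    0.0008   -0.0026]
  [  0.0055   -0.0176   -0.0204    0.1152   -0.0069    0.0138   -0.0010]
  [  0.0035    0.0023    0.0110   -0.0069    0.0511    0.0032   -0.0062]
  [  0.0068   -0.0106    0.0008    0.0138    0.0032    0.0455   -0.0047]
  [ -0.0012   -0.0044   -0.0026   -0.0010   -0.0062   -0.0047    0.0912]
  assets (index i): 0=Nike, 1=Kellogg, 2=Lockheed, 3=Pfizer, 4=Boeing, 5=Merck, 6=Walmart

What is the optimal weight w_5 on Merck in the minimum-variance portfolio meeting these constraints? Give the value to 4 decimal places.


-0.0614

x=Σ⁻¹μ = [1.4644  0.8251  1.4427  1.5283  0.3876  0.3370  2.1344]
y=Σ⁻¹𝟙 = [11.2922  13.8599  10.8461  10.9455  17.8023  20.2510  14.4653]
a=μᵀx=0.962610  b=𝟙ᵀx=8.119447  c=𝟙ᵀy=99.462327  D=ac−b²=29.818026
λ₁=(c·0.142−b)/D = (99.462327·0.142−8.119447)/29.818026 = 0.201362
λ₂=(a−b·0.142)/D = (0.962610−8.119447·0.142)/29.818026 = -0.006384
w* = 0.201362·x + -0.006384·y:
  w_0 = 0.201362·1.4644 + -0.006384·11.2922 = 0.2228  (Nike)
  w_1 = 0.201362·0.8251 + -0.006384·13.8599 = 0.0777  (Kellogg)
  w_2 = 0.201362·1.4427 + -0.006384·10.8461 = 0.2213  (Lockheed)
  w_3 = 0.201362·1.5283 + -0.006384·10.9455 = 0.2379  (Pfizer)
  w_4 = 0.201362·0.3876 + -0.006384·17.8023 = -0.0356  (Boeing)
  w_5 = 0.201362·0.3370 + -0.006384·20.2510 = -0.0614  (Merck)
  w_6 = 0.201362·2.1344 + -0.006384·14.4653 = 0.3374  (Walmart)
Σw_i=1.0000  μᵀw=0.1420
σ²=wᵀΣw=λ₁·μ_p+λ₂ = 0.201362·0.142 + -0.006384 = 0.022210 ≈ 0.0222


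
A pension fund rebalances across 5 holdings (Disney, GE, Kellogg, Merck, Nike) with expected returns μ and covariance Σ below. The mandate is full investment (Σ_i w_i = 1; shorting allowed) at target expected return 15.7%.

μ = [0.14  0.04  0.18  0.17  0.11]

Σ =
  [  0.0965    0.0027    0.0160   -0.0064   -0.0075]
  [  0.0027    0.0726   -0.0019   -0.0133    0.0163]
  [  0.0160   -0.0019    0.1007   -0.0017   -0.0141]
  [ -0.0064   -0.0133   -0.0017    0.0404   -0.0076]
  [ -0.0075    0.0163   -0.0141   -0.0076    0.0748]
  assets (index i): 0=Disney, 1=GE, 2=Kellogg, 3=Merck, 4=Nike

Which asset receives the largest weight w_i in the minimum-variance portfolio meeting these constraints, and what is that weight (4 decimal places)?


Merck (0.4771)

x=Σ⁻¹μ = [1.6309  0.9925  1.9627  5.3135  2.3277]
y=Σ⁻¹𝟙 = [11.6881  16.4087  11.3256  35.6279  16.7201]
a=μᵀx=1.780649  b=𝟙ᵀx=12.227243  c=𝟙ᵀy=91.770421  D=ac−b²=13.905401
λ₁=(c·0.157−b)/D = (91.770421·0.157−12.227243)/13.905401 = 0.156825
λ₂=(a−b·0.157)/D = (1.780649−12.227243·0.157)/13.905401 = -0.009998
w* = 0.156825·x + -0.009998·y:
  w_0 = 0.156825·1.6309 + -0.009998·11.6881 = 0.1389  (Disney)
  w_1 = 0.156825·0.9925 + -0.009998·16.4087 = -0.0084  (GE)
  w_2 = 0.156825·1.9627 + -0.009998·11.3256 = 0.1946  (Kellogg)
  w_3 = 0.156825·5.3135 + -0.009998·35.6279 = 0.4771  (Merck)
  w_4 = 0.156825·2.3277 + -0.009998·16.7201 = 0.1979  (Nike)
Σw_i=1.0000  μᵀw=0.1570
σ²=wᵀΣw=λ₁·μ_p+λ₂ = 0.156825·0.157 + -0.009998 = 0.014623 ≈ 0.0146


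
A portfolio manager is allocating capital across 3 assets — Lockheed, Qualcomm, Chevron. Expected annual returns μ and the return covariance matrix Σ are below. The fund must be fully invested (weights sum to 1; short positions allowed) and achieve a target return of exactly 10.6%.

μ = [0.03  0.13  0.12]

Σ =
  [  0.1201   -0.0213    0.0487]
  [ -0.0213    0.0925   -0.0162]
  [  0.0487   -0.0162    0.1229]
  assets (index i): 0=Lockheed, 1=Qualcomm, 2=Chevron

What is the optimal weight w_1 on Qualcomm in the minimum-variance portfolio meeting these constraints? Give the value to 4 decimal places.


0.5060

p=Σ⁻¹μ = [0.0657  1.6245  1.1645]
q=Σ⁻¹𝟙 = [8.0336  13.8479  6.7787]
a=μᵀp=0.352893  b=𝟙ᵀp=2.854676  c=𝟙ᵀq=28.660199  D=ac−b²=1.964813
λ₁=(c·0.106−b)/D = (28.660199·0.106−2.854676)/1.964813 = 0.093294
λ₂=(a−b·0.106)/D = (0.352893−2.854676·0.106)/1.964813 = 0.025599
w* = 0.093294·p + 0.025599·q:
  w_0 = 0.093294·0.0657 + 0.025599·8.0336 = 0.2118  (Lockheed)
  w_1 = 0.093294·1.6245 + 0.025599·13.8479 = 0.5060  (Qualcomm)
  w_2 = 0.093294·1.1645 + 0.025599·6.7787 = 0.2822  (Chevron)
Σw_i=1.0000  μᵀw=0.1060
σ²=wᵀΣw=λ₁·μ_p+λ₂ = 0.093294·0.106 + 0.025599 = 0.035488 ≈ 0.0355


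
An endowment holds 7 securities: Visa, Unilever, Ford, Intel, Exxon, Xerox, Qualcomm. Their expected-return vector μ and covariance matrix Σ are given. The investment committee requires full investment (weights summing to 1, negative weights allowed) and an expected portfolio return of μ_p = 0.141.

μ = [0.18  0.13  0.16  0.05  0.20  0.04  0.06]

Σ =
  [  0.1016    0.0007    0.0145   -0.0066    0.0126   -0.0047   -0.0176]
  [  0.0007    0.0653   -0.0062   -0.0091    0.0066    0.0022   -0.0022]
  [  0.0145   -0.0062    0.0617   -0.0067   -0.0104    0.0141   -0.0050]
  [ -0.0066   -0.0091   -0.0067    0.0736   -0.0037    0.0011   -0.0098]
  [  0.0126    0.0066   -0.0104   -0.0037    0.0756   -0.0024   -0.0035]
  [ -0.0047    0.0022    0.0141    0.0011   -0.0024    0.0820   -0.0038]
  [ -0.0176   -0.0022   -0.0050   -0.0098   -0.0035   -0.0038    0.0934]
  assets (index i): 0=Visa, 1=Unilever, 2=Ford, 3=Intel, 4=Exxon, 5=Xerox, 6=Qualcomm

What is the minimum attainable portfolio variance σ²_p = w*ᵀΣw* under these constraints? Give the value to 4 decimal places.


g=Σ⁻¹μ = [1.2930  2.2850  3.2811  1.7048  2.8322  0.0615  1.4030]
h=Σ⁻¹𝟙 = [9.8988  18.8356  19.7663  21.5026  14.8163  9.8045  17.2840]
a=μᵀg=1.793095  b=𝟙ᵀg=12.860629  c=𝟙ᵀh=111.908050  D=ac−b²=35.265967
λ₁=(c·0.141−b)/D = (111.908050·0.141−12.860629)/35.265967 = 0.082754
λ₂=(a−b·0.141)/D = (1.793095−12.860629·0.141)/35.265967 = -0.000574
w* = 0.082754·g + -0.000574·h:
  w_0 = 0.082754·1.2930 + -0.000574·9.8988 = 0.1013  (Visa)
  w_1 = 0.082754·2.2850 + -0.000574·18.8356 = 0.1783  (Unilever)
  w_2 = 0.082754·3.2811 + -0.000574·19.7663 = 0.2602  (Ford)
  w_3 = 0.082754·1.7048 + -0.000574·21.5026 = 0.1287  (Intel)
  w_4 = 0.082754·2.8322 + -0.000574·14.8163 = 0.2259  (Exxon)
  w_5 = 0.082754·0.0615 + -0.000574·9.8045 = -0.0005  (Xerox)
  w_6 = 0.082754·1.4030 + -0.000574·17.2840 = 0.1062  (Qualcomm)
Σw_i=1.0000  μᵀw=0.1410
σ²=wᵀΣw=λ₁·μ_p+λ₂ = 0.082754·0.141 + -0.000574 = 0.011094 ≈ 0.0111

0.0111


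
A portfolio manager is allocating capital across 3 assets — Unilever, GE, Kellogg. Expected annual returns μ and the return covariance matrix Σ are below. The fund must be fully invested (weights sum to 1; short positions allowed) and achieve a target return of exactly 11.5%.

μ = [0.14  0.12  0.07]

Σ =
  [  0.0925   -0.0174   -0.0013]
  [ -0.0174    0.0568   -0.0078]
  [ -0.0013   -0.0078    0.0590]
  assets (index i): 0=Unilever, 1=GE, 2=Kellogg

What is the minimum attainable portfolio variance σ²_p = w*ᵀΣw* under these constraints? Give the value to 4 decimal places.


x=Σ⁻¹μ = [2.0966  2.9783  1.6264]
y=Σ⁻¹𝟙 = [15.8599  25.2989  20.6432]
a=μᵀx=0.764766  b=𝟙ᵀx=6.701276  c=𝟙ᵀy=61.801994  D=ac−b²=2.356994
λ₁=(c·0.115−b)/D = (61.801994·0.115−6.701276)/2.356994 = 0.172234
λ₂=(a−b·0.115)/D = (0.764766−6.701276·0.115)/2.356994 = -0.002495
w* = 0.172234·x + -0.002495·y:
  w_0 = 0.172234·2.0966 + -0.002495·15.8599 = 0.3215  (Unilever)
  w_1 = 0.172234·2.9783 + -0.002495·25.2989 = 0.4498  (GE)
  w_2 = 0.172234·1.6264 + -0.002495·20.6432 = 0.2286  (Kellogg)
Σw_i=1.0000  μᵀw=0.1150
σ²=wᵀΣw=λ₁·μ_p+λ₂ = 0.172234·0.115 + -0.002495 = 0.017312 ≈ 0.0173

0.0173


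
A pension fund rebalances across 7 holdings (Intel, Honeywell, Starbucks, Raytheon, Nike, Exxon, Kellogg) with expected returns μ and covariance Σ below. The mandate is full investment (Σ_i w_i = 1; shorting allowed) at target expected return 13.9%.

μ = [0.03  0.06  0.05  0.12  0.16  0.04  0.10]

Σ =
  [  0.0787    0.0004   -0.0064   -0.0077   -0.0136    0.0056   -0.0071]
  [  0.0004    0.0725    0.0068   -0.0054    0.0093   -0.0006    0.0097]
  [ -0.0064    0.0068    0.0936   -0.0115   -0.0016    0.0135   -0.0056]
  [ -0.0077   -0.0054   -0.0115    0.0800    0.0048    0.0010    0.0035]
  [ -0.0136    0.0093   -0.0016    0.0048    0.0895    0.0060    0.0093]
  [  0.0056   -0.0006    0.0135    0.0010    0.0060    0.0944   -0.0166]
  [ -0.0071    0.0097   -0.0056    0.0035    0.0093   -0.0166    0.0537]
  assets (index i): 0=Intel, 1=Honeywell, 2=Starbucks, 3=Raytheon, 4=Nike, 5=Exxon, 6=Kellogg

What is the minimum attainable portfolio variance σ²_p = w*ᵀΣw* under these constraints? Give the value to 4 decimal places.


p=Σ⁻¹μ = [1.0070  0.4213  0.8346  1.5659  1.6157  0.4375  1.7596]
q=Σ⁻¹𝟙 = [17.9722  9.6369  12.9580  15.1131  9.3901  10.7262  21.3132]
a=μᵀp=0.737106  b=𝟙ᵀp=7.641641  c=𝟙ᵀq=97.109681  D=ac−b²=13.185503
λ₁=(c·0.139−b)/D = (97.109681·0.139−7.641641)/13.185503 = 0.444170
λ₂=(a−b·0.139)/D = (0.737106−7.641641·0.139)/13.185503 = -0.024654
w* = 0.444170·p + -0.024654·q:
  w_0 = 0.444170·1.0070 + -0.024654·17.9722 = 0.0042  (Intel)
  w_1 = 0.444170·0.4213 + -0.024654·9.6369 = -0.0505  (Honeywell)
  w_2 = 0.444170·0.8346 + -0.024654·12.9580 = 0.0512  (Starbucks)
  w_3 = 0.444170·1.5659 + -0.024654·15.1131 = 0.3229  (Raytheon)
  w_4 = 0.444170·1.6157 + -0.024654·9.3901 = 0.4861  (Nike)
  w_5 = 0.444170·0.4375 + -0.024654·10.7262 = -0.0701  (Exxon)
  w_6 = 0.444170·1.7596 + -0.024654·21.3132 = 0.2561  (Kellogg)
Σw_i=1.0000  μᵀw=0.1390
σ²=wᵀΣw=λ₁·μ_p+λ₂ = 0.444170·0.139 + -0.024654 = 0.037085 ≈ 0.0371

0.0371
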